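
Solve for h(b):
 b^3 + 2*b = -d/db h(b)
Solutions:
 h(b) = C1 - b^4/4 - b^2


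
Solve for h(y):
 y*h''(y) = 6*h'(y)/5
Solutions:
 h(y) = C1 + C2*y^(11/5)


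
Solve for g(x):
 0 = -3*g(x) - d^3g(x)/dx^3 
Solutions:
 g(x) = C3*exp(-3^(1/3)*x) + (C1*sin(3^(5/6)*x/2) + C2*cos(3^(5/6)*x/2))*exp(3^(1/3)*x/2)


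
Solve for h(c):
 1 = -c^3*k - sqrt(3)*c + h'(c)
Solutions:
 h(c) = C1 + c^4*k/4 + sqrt(3)*c^2/2 + c


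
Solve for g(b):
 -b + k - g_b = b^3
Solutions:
 g(b) = C1 - b^4/4 - b^2/2 + b*k


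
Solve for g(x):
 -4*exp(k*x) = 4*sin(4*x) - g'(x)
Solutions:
 g(x) = C1 - cos(4*x) + 4*exp(k*x)/k


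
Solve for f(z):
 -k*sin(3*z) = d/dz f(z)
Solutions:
 f(z) = C1 + k*cos(3*z)/3


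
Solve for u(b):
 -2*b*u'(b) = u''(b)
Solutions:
 u(b) = C1 + C2*erf(b)


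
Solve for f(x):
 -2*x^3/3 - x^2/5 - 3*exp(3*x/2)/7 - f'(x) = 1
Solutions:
 f(x) = C1 - x^4/6 - x^3/15 - x - 2*exp(3*x/2)/7


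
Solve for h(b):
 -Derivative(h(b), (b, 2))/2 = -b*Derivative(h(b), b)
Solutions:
 h(b) = C1 + C2*erfi(b)


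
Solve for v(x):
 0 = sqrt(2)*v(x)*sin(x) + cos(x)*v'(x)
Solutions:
 v(x) = C1*cos(x)^(sqrt(2))


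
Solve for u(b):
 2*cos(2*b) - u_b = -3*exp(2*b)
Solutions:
 u(b) = C1 + 3*exp(2*b)/2 + sin(2*b)


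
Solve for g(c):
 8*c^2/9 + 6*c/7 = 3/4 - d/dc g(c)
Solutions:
 g(c) = C1 - 8*c^3/27 - 3*c^2/7 + 3*c/4


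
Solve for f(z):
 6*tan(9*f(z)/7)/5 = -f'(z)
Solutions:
 f(z) = -7*asin(C1*exp(-54*z/35))/9 + 7*pi/9
 f(z) = 7*asin(C1*exp(-54*z/35))/9


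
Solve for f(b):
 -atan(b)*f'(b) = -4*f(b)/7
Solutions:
 f(b) = C1*exp(4*Integral(1/atan(b), b)/7)


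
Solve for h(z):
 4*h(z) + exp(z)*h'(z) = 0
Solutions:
 h(z) = C1*exp(4*exp(-z))


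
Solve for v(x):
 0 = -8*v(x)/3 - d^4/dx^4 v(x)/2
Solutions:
 v(x) = (C1*sin(sqrt(2)*3^(3/4)*x/3) + C2*cos(sqrt(2)*3^(3/4)*x/3))*exp(-sqrt(2)*3^(3/4)*x/3) + (C3*sin(sqrt(2)*3^(3/4)*x/3) + C4*cos(sqrt(2)*3^(3/4)*x/3))*exp(sqrt(2)*3^(3/4)*x/3)


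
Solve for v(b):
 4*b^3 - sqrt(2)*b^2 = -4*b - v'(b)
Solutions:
 v(b) = C1 - b^4 + sqrt(2)*b^3/3 - 2*b^2


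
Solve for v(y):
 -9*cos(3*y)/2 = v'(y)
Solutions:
 v(y) = C1 - 3*sin(3*y)/2


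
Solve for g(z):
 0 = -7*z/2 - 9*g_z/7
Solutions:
 g(z) = C1 - 49*z^2/36


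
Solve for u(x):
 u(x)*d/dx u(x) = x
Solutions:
 u(x) = -sqrt(C1 + x^2)
 u(x) = sqrt(C1 + x^2)


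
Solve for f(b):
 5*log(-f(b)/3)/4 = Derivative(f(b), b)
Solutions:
 -4*Integral(1/(log(-_y) - log(3)), (_y, f(b)))/5 = C1 - b


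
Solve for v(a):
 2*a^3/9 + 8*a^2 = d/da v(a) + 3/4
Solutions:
 v(a) = C1 + a^4/18 + 8*a^3/3 - 3*a/4


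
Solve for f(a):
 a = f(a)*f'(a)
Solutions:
 f(a) = -sqrt(C1 + a^2)
 f(a) = sqrt(C1 + a^2)


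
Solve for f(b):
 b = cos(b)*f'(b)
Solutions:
 f(b) = C1 + Integral(b/cos(b), b)


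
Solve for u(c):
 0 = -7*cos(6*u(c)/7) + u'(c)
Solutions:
 -7*c - 7*log(sin(6*u(c)/7) - 1)/12 + 7*log(sin(6*u(c)/7) + 1)/12 = C1


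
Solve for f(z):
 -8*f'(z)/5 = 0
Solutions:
 f(z) = C1


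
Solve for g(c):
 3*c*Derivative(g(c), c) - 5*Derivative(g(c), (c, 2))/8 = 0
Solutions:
 g(c) = C1 + C2*erfi(2*sqrt(15)*c/5)


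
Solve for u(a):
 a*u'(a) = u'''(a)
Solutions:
 u(a) = C1 + Integral(C2*airyai(a) + C3*airybi(a), a)


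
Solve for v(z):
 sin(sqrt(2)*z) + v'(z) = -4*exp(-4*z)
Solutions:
 v(z) = C1 + sqrt(2)*cos(sqrt(2)*z)/2 + exp(-4*z)


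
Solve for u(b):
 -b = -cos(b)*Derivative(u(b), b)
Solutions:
 u(b) = C1 + Integral(b/cos(b), b)


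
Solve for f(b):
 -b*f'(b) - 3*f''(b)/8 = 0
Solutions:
 f(b) = C1 + C2*erf(2*sqrt(3)*b/3)


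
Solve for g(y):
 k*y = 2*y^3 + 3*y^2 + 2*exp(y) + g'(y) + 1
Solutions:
 g(y) = C1 + k*y^2/2 - y^4/2 - y^3 - y - 2*exp(y)


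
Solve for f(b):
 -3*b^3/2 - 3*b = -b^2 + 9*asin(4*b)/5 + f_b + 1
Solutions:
 f(b) = C1 - 3*b^4/8 + b^3/3 - 3*b^2/2 - 9*b*asin(4*b)/5 - b - 9*sqrt(1 - 16*b^2)/20


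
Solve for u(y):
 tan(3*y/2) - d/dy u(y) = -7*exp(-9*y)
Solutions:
 u(y) = C1 + log(tan(3*y/2)^2 + 1)/3 - 7*exp(-9*y)/9


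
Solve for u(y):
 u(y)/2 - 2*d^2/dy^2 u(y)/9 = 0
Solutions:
 u(y) = C1*exp(-3*y/2) + C2*exp(3*y/2)


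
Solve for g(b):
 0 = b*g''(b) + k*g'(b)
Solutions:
 g(b) = C1 + b^(1 - re(k))*(C2*sin(log(b)*Abs(im(k))) + C3*cos(log(b)*im(k)))


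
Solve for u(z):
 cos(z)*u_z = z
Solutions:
 u(z) = C1 + Integral(z/cos(z), z)


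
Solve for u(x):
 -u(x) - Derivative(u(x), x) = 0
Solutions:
 u(x) = C1*exp(-x)


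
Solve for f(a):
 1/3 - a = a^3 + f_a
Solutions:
 f(a) = C1 - a^4/4 - a^2/2 + a/3


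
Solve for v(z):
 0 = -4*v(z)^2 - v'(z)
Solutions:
 v(z) = 1/(C1 + 4*z)


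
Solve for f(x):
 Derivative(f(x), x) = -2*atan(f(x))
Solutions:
 Integral(1/atan(_y), (_y, f(x))) = C1 - 2*x


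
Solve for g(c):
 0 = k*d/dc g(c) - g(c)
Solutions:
 g(c) = C1*exp(c/k)


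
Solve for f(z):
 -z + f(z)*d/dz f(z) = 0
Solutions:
 f(z) = -sqrt(C1 + z^2)
 f(z) = sqrt(C1 + z^2)


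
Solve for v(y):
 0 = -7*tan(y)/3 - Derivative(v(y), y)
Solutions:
 v(y) = C1 + 7*log(cos(y))/3


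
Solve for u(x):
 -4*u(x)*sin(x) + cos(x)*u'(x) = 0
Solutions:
 u(x) = C1/cos(x)^4


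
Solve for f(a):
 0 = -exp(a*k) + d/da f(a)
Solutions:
 f(a) = C1 + exp(a*k)/k


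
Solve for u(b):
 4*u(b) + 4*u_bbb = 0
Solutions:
 u(b) = C3*exp(-b) + (C1*sin(sqrt(3)*b/2) + C2*cos(sqrt(3)*b/2))*exp(b/2)


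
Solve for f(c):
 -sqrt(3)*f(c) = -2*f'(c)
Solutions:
 f(c) = C1*exp(sqrt(3)*c/2)


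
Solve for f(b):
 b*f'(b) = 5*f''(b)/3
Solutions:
 f(b) = C1 + C2*erfi(sqrt(30)*b/10)


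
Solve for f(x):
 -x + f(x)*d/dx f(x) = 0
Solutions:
 f(x) = -sqrt(C1 + x^2)
 f(x) = sqrt(C1 + x^2)


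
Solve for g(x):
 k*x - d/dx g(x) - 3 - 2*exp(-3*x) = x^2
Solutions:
 g(x) = C1 + k*x^2/2 - x^3/3 - 3*x + 2*exp(-3*x)/3


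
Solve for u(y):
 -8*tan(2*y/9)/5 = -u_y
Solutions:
 u(y) = C1 - 36*log(cos(2*y/9))/5


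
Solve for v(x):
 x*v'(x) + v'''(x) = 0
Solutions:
 v(x) = C1 + Integral(C2*airyai(-x) + C3*airybi(-x), x)


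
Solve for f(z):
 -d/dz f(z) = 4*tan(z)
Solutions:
 f(z) = C1 + 4*log(cos(z))


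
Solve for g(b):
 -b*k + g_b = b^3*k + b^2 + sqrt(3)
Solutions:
 g(b) = C1 + b^4*k/4 + b^3/3 + b^2*k/2 + sqrt(3)*b


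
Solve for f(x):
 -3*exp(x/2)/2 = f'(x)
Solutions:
 f(x) = C1 - 3*exp(x/2)


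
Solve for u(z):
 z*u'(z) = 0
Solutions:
 u(z) = C1


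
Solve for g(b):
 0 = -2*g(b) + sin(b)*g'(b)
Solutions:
 g(b) = C1*(cos(b) - 1)/(cos(b) + 1)


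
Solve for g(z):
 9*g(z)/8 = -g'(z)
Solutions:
 g(z) = C1*exp(-9*z/8)


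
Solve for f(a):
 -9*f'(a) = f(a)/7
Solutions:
 f(a) = C1*exp(-a/63)


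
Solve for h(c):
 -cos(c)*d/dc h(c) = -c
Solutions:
 h(c) = C1 + Integral(c/cos(c), c)


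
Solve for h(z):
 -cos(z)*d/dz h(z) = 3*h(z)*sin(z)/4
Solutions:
 h(z) = C1*cos(z)^(3/4)


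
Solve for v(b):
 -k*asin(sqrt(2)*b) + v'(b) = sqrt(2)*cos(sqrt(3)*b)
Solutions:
 v(b) = C1 + k*(b*asin(sqrt(2)*b) + sqrt(2)*sqrt(1 - 2*b^2)/2) + sqrt(6)*sin(sqrt(3)*b)/3


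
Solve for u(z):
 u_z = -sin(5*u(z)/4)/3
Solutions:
 z/3 + 2*log(cos(5*u(z)/4) - 1)/5 - 2*log(cos(5*u(z)/4) + 1)/5 = C1


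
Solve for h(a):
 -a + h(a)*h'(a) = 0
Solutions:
 h(a) = -sqrt(C1 + a^2)
 h(a) = sqrt(C1 + a^2)


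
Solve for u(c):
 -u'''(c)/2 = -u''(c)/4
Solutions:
 u(c) = C1 + C2*c + C3*exp(c/2)


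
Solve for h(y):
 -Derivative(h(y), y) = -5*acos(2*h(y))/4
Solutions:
 Integral(1/acos(2*_y), (_y, h(y))) = C1 + 5*y/4


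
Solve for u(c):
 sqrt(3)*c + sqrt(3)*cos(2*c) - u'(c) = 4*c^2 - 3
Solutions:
 u(c) = C1 - 4*c^3/3 + sqrt(3)*c^2/2 + 3*c + sqrt(3)*sin(2*c)/2


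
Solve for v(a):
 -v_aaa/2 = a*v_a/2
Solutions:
 v(a) = C1 + Integral(C2*airyai(-a) + C3*airybi(-a), a)


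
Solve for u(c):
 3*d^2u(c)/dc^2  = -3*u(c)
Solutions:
 u(c) = C1*sin(c) + C2*cos(c)


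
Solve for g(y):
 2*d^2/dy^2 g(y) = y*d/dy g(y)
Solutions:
 g(y) = C1 + C2*erfi(y/2)


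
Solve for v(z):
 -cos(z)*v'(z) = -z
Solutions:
 v(z) = C1 + Integral(z/cos(z), z)


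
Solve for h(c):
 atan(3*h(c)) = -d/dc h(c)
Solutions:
 Integral(1/atan(3*_y), (_y, h(c))) = C1 - c


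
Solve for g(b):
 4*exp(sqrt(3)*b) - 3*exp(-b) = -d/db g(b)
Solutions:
 g(b) = C1 - 4*sqrt(3)*exp(sqrt(3)*b)/3 - 3*exp(-b)


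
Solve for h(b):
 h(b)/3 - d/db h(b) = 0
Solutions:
 h(b) = C1*exp(b/3)


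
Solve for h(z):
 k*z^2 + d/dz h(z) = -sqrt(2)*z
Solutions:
 h(z) = C1 - k*z^3/3 - sqrt(2)*z^2/2


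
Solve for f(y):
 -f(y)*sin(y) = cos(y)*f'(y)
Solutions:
 f(y) = C1*cos(y)


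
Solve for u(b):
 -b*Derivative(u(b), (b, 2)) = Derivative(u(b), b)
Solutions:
 u(b) = C1 + C2*log(b)


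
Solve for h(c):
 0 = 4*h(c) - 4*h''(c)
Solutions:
 h(c) = C1*exp(-c) + C2*exp(c)


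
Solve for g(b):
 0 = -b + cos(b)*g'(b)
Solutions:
 g(b) = C1 + Integral(b/cos(b), b)


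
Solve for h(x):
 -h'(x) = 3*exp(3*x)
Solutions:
 h(x) = C1 - exp(3*x)


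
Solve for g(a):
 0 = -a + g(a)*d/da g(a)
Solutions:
 g(a) = -sqrt(C1 + a^2)
 g(a) = sqrt(C1 + a^2)


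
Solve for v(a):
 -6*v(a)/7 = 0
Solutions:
 v(a) = 0


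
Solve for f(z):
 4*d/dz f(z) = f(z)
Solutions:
 f(z) = C1*exp(z/4)


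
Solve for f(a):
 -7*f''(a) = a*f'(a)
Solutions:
 f(a) = C1 + C2*erf(sqrt(14)*a/14)


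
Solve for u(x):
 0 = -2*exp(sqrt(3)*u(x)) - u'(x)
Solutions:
 u(x) = sqrt(3)*(2*log(1/(C1 + 2*x)) - log(3))/6


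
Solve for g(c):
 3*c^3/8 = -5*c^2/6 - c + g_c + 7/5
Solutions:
 g(c) = C1 + 3*c^4/32 + 5*c^3/18 + c^2/2 - 7*c/5


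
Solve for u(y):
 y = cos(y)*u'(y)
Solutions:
 u(y) = C1 + Integral(y/cos(y), y)


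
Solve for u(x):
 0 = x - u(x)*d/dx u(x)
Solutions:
 u(x) = -sqrt(C1 + x^2)
 u(x) = sqrt(C1 + x^2)


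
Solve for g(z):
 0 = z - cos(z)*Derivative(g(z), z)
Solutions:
 g(z) = C1 + Integral(z/cos(z), z)


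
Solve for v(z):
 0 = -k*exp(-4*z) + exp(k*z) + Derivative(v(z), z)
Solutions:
 v(z) = C1 - k*exp(-4*z)/4 - exp(k*z)/k


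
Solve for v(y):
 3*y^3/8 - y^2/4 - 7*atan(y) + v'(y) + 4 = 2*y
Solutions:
 v(y) = C1 - 3*y^4/32 + y^3/12 + y^2 + 7*y*atan(y) - 4*y - 7*log(y^2 + 1)/2


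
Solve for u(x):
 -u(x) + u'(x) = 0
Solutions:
 u(x) = C1*exp(x)


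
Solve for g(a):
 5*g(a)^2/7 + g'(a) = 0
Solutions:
 g(a) = 7/(C1 + 5*a)


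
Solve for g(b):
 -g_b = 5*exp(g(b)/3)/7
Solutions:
 g(b) = 3*log(1/(C1 + 5*b)) + 3*log(21)


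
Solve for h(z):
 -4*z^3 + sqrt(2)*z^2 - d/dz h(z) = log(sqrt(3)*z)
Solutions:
 h(z) = C1 - z^4 + sqrt(2)*z^3/3 - z*log(z) - z*log(3)/2 + z


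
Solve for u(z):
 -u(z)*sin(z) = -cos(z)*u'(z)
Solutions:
 u(z) = C1/cos(z)


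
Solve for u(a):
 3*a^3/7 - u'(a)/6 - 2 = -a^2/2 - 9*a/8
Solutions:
 u(a) = C1 + 9*a^4/14 + a^3 + 27*a^2/8 - 12*a


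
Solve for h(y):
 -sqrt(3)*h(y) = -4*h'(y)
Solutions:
 h(y) = C1*exp(sqrt(3)*y/4)


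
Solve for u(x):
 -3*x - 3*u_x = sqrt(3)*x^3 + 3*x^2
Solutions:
 u(x) = C1 - sqrt(3)*x^4/12 - x^3/3 - x^2/2


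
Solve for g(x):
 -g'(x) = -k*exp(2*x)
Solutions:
 g(x) = C1 + k*exp(2*x)/2


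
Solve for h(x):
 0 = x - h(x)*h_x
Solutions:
 h(x) = -sqrt(C1 + x^2)
 h(x) = sqrt(C1 + x^2)


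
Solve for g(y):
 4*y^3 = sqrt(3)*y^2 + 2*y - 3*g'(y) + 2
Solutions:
 g(y) = C1 - y^4/3 + sqrt(3)*y^3/9 + y^2/3 + 2*y/3


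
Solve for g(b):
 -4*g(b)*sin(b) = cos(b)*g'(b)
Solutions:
 g(b) = C1*cos(b)^4


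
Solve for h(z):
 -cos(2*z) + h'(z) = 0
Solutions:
 h(z) = C1 + sin(2*z)/2


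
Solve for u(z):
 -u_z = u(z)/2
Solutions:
 u(z) = C1*exp(-z/2)


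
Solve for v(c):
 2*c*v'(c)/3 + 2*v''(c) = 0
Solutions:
 v(c) = C1 + C2*erf(sqrt(6)*c/6)


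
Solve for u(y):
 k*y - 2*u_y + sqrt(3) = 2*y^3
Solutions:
 u(y) = C1 + k*y^2/4 - y^4/4 + sqrt(3)*y/2


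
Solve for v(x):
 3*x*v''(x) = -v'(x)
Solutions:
 v(x) = C1 + C2*x^(2/3)


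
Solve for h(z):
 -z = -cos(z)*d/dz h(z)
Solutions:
 h(z) = C1 + Integral(z/cos(z), z)


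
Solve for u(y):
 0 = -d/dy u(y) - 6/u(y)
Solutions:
 u(y) = -sqrt(C1 - 12*y)
 u(y) = sqrt(C1 - 12*y)


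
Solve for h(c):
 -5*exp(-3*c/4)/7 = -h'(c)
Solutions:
 h(c) = C1 - 20*exp(-3*c/4)/21


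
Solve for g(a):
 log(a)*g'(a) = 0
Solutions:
 g(a) = C1


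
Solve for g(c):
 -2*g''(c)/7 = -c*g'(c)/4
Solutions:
 g(c) = C1 + C2*erfi(sqrt(7)*c/4)


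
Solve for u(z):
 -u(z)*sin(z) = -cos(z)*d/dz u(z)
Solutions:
 u(z) = C1/cos(z)


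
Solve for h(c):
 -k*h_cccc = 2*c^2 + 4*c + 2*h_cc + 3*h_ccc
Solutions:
 h(c) = C1 + C2*c + C3*exp(c*(sqrt(9 - 8*k) - 3)/(2*k)) + C4*exp(-c*(sqrt(9 - 8*k) + 3)/(2*k)) - c^4/12 + c^3/6 + c^2*(2*k - 3)/4


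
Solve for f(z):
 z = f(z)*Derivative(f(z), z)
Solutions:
 f(z) = -sqrt(C1 + z^2)
 f(z) = sqrt(C1 + z^2)


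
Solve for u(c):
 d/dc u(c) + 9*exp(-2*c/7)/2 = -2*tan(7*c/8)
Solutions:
 u(c) = C1 - 8*log(tan(7*c/8)^2 + 1)/7 + 63*exp(-2*c/7)/4


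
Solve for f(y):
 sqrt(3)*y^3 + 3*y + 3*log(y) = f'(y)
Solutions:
 f(y) = C1 + sqrt(3)*y^4/4 + 3*y^2/2 + 3*y*log(y) - 3*y


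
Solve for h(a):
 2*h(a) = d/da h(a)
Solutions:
 h(a) = C1*exp(2*a)


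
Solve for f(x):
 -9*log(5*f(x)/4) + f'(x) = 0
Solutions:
 Integral(1/(-log(_y) - log(5) + 2*log(2)), (_y, f(x)))/9 = C1 - x


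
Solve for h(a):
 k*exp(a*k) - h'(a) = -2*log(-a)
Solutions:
 h(a) = C1 + 2*a*log(-a) - 2*a + exp(a*k)


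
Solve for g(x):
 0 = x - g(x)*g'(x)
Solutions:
 g(x) = -sqrt(C1 + x^2)
 g(x) = sqrt(C1 + x^2)


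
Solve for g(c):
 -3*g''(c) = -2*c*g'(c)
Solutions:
 g(c) = C1 + C2*erfi(sqrt(3)*c/3)


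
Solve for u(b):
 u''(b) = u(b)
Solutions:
 u(b) = C1*exp(-b) + C2*exp(b)


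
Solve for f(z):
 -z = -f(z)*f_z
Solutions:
 f(z) = -sqrt(C1 + z^2)
 f(z) = sqrt(C1 + z^2)


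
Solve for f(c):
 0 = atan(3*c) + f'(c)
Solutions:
 f(c) = C1 - c*atan(3*c) + log(9*c^2 + 1)/6


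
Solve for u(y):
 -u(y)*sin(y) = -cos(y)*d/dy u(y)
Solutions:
 u(y) = C1/cos(y)


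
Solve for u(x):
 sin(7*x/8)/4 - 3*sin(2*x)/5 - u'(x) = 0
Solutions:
 u(x) = C1 - 2*cos(7*x/8)/7 + 3*cos(2*x)/10


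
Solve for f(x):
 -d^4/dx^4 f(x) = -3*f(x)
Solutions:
 f(x) = C1*exp(-3^(1/4)*x) + C2*exp(3^(1/4)*x) + C3*sin(3^(1/4)*x) + C4*cos(3^(1/4)*x)


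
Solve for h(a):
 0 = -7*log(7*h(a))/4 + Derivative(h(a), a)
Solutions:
 -4*Integral(1/(log(_y) + log(7)), (_y, h(a)))/7 = C1 - a


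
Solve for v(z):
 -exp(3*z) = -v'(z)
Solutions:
 v(z) = C1 + exp(3*z)/3


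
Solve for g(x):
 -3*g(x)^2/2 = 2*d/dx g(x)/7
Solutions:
 g(x) = 4/(C1 + 21*x)


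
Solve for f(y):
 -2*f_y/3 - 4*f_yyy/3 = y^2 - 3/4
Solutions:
 f(y) = C1 + C2*sin(sqrt(2)*y/2) + C3*cos(sqrt(2)*y/2) - y^3/2 + 57*y/8


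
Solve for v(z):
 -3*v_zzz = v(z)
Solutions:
 v(z) = C3*exp(-3^(2/3)*z/3) + (C1*sin(3^(1/6)*z/2) + C2*cos(3^(1/6)*z/2))*exp(3^(2/3)*z/6)


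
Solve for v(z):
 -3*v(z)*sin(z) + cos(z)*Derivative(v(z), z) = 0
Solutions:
 v(z) = C1/cos(z)^3


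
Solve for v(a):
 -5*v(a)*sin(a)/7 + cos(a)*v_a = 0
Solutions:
 v(a) = C1/cos(a)^(5/7)


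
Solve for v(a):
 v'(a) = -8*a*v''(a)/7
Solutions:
 v(a) = C1 + C2*a^(1/8)


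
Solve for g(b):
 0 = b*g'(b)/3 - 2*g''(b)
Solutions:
 g(b) = C1 + C2*erfi(sqrt(3)*b/6)


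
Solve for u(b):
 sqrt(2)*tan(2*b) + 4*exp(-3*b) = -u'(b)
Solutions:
 u(b) = C1 - sqrt(2)*log(tan(2*b)^2 + 1)/4 + 4*exp(-3*b)/3


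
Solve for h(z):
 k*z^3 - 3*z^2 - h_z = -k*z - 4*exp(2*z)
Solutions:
 h(z) = C1 + k*z^4/4 + k*z^2/2 - z^3 + 2*exp(2*z)


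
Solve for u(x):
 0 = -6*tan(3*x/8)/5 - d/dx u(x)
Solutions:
 u(x) = C1 + 16*log(cos(3*x/8))/5


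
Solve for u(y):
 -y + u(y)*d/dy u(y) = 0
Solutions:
 u(y) = -sqrt(C1 + y^2)
 u(y) = sqrt(C1 + y^2)


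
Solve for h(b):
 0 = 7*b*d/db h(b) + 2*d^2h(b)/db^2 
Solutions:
 h(b) = C1 + C2*erf(sqrt(7)*b/2)


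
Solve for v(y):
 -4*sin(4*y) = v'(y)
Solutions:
 v(y) = C1 + cos(4*y)


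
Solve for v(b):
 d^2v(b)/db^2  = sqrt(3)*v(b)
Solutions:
 v(b) = C1*exp(-3^(1/4)*b) + C2*exp(3^(1/4)*b)


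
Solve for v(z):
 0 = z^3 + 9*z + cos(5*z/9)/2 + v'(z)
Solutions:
 v(z) = C1 - z^4/4 - 9*z^2/2 - 9*sin(5*z/9)/10


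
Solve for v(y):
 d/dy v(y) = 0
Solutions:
 v(y) = C1


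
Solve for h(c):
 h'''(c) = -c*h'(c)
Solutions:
 h(c) = C1 + Integral(C2*airyai(-c) + C3*airybi(-c), c)


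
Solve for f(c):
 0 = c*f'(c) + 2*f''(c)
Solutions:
 f(c) = C1 + C2*erf(c/2)


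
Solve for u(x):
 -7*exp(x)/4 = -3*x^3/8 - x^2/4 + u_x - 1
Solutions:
 u(x) = C1 + 3*x^4/32 + x^3/12 + x - 7*exp(x)/4


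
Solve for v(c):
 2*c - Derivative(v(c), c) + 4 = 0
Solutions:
 v(c) = C1 + c^2 + 4*c


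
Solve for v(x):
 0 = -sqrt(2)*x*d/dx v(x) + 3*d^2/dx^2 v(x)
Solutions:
 v(x) = C1 + C2*erfi(2^(3/4)*sqrt(3)*x/6)


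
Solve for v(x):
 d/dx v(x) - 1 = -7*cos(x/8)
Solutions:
 v(x) = C1 + x - 56*sin(x/8)


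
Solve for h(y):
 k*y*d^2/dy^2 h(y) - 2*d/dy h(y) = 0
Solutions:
 h(y) = C1 + y^(((re(k) + 2)*re(k) + im(k)^2)/(re(k)^2 + im(k)^2))*(C2*sin(2*log(y)*Abs(im(k))/(re(k)^2 + im(k)^2)) + C3*cos(2*log(y)*im(k)/(re(k)^2 + im(k)^2)))


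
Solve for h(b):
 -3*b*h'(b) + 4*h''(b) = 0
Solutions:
 h(b) = C1 + C2*erfi(sqrt(6)*b/4)


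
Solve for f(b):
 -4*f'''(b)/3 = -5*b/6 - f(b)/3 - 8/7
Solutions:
 f(b) = C3*exp(2^(1/3)*b/2) - 5*b/2 + (C1*sin(2^(1/3)*sqrt(3)*b/4) + C2*cos(2^(1/3)*sqrt(3)*b/4))*exp(-2^(1/3)*b/4) - 24/7


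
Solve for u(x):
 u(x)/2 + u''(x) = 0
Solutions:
 u(x) = C1*sin(sqrt(2)*x/2) + C2*cos(sqrt(2)*x/2)


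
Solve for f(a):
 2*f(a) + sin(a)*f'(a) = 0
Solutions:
 f(a) = C1*(cos(a) + 1)/(cos(a) - 1)


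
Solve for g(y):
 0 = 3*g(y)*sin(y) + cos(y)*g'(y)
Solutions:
 g(y) = C1*cos(y)^3


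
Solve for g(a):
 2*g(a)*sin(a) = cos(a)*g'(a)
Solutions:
 g(a) = C1/cos(a)^2


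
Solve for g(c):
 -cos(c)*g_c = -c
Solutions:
 g(c) = C1 + Integral(c/cos(c), c)


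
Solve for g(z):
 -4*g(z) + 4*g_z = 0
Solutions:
 g(z) = C1*exp(z)


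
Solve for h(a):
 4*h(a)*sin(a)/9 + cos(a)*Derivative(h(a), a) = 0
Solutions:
 h(a) = C1*cos(a)^(4/9)


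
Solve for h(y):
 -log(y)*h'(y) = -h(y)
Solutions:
 h(y) = C1*exp(li(y))


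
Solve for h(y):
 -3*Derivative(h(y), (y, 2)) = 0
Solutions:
 h(y) = C1 + C2*y


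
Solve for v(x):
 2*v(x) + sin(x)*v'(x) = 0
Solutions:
 v(x) = C1*(cos(x) + 1)/(cos(x) - 1)


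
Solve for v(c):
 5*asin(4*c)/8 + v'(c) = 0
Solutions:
 v(c) = C1 - 5*c*asin(4*c)/8 - 5*sqrt(1 - 16*c^2)/32


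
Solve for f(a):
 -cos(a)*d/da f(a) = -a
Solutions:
 f(a) = C1 + Integral(a/cos(a), a)


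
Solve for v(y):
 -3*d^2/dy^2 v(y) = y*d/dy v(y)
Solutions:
 v(y) = C1 + C2*erf(sqrt(6)*y/6)


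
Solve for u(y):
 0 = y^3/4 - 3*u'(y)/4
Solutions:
 u(y) = C1 + y^4/12


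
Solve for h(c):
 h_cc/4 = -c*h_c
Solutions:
 h(c) = C1 + C2*erf(sqrt(2)*c)


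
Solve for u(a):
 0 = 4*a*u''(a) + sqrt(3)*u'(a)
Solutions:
 u(a) = C1 + C2*a^(1 - sqrt(3)/4)


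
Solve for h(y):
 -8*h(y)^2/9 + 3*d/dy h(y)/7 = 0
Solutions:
 h(y) = -27/(C1 + 56*y)


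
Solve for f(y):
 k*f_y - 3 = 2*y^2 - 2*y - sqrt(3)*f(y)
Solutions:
 f(y) = C1*exp(-sqrt(3)*y/k) + 4*sqrt(3)*k^2/9 - 4*k*y/3 + 2*k/3 + 2*sqrt(3)*y^2/3 - 2*sqrt(3)*y/3 + sqrt(3)


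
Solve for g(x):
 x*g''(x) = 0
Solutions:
 g(x) = C1 + C2*x


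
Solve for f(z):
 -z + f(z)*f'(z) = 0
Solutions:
 f(z) = -sqrt(C1 + z^2)
 f(z) = sqrt(C1 + z^2)


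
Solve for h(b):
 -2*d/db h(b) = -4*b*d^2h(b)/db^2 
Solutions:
 h(b) = C1 + C2*b^(3/2)


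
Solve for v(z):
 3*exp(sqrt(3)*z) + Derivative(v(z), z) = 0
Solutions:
 v(z) = C1 - sqrt(3)*exp(sqrt(3)*z)


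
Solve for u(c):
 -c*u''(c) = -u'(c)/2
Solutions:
 u(c) = C1 + C2*c^(3/2)


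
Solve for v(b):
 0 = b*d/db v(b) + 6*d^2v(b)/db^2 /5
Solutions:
 v(b) = C1 + C2*erf(sqrt(15)*b/6)


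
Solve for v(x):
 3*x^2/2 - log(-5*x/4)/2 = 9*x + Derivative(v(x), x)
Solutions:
 v(x) = C1 + x^3/2 - 9*x^2/2 - x*log(-x)/2 + x*(-log(5)/2 + 1/2 + log(2))


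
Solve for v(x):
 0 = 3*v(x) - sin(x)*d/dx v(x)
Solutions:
 v(x) = C1*(cos(x) - 1)^(3/2)/(cos(x) + 1)^(3/2)


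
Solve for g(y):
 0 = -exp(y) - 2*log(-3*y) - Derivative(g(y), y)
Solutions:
 g(y) = C1 - 2*y*log(-y) + 2*y*(1 - log(3)) - exp(y)


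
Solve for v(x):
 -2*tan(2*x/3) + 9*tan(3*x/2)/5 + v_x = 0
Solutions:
 v(x) = C1 - 3*log(cos(2*x/3)) + 6*log(cos(3*x/2))/5


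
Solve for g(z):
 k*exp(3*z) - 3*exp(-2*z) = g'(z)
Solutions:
 g(z) = C1 + k*exp(3*z)/3 + 3*exp(-2*z)/2


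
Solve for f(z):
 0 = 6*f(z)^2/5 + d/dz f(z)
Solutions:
 f(z) = 5/(C1 + 6*z)


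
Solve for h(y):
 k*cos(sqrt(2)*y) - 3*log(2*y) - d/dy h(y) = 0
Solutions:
 h(y) = C1 + sqrt(2)*k*sin(sqrt(2)*y)/2 - 3*y*log(y) - 3*y*log(2) + 3*y


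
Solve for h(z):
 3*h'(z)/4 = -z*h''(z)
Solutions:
 h(z) = C1 + C2*z^(1/4)


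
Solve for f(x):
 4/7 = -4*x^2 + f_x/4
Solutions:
 f(x) = C1 + 16*x^3/3 + 16*x/7


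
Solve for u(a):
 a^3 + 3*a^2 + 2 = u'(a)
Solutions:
 u(a) = C1 + a^4/4 + a^3 + 2*a


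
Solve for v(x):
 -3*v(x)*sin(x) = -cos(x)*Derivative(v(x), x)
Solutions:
 v(x) = C1/cos(x)^3


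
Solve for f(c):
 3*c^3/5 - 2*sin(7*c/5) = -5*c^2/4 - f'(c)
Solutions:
 f(c) = C1 - 3*c^4/20 - 5*c^3/12 - 10*cos(7*c/5)/7


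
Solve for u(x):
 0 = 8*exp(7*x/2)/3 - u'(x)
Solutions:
 u(x) = C1 + 16*exp(7*x/2)/21


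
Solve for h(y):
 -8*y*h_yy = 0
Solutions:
 h(y) = C1 + C2*y


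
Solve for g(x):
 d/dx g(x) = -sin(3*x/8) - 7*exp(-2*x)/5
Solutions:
 g(x) = C1 + 8*cos(3*x/8)/3 + 7*exp(-2*x)/10


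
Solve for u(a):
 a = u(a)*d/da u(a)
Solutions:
 u(a) = -sqrt(C1 + a^2)
 u(a) = sqrt(C1 + a^2)


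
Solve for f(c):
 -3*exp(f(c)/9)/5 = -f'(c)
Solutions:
 f(c) = 9*log(-1/(C1 + 3*c)) + 9*log(45)


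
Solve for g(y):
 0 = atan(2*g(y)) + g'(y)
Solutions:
 Integral(1/atan(2*_y), (_y, g(y))) = C1 - y


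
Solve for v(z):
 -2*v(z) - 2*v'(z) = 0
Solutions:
 v(z) = C1*exp(-z)


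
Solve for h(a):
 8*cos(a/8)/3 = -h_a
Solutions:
 h(a) = C1 - 64*sin(a/8)/3


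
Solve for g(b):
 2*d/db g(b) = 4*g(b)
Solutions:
 g(b) = C1*exp(2*b)


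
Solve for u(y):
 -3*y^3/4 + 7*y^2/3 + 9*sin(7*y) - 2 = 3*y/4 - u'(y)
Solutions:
 u(y) = C1 + 3*y^4/16 - 7*y^3/9 + 3*y^2/8 + 2*y + 9*cos(7*y)/7


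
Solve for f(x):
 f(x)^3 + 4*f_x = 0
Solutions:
 f(x) = -sqrt(2)*sqrt(-1/(C1 - x))
 f(x) = sqrt(2)*sqrt(-1/(C1 - x))


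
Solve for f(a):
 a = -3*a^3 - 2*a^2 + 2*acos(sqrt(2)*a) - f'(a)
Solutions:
 f(a) = C1 - 3*a^4/4 - 2*a^3/3 - a^2/2 + 2*a*acos(sqrt(2)*a) - sqrt(2)*sqrt(1 - 2*a^2)


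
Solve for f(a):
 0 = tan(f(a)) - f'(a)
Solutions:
 f(a) = pi - asin(C1*exp(a))
 f(a) = asin(C1*exp(a))


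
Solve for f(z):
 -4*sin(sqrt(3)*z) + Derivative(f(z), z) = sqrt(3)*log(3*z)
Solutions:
 f(z) = C1 + sqrt(3)*z*(log(z) - 1) + sqrt(3)*z*log(3) - 4*sqrt(3)*cos(sqrt(3)*z)/3


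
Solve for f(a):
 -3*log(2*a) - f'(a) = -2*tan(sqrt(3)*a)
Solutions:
 f(a) = C1 - 3*a*log(a) - 3*a*log(2) + 3*a - 2*sqrt(3)*log(cos(sqrt(3)*a))/3


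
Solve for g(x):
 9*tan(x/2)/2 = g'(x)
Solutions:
 g(x) = C1 - 9*log(cos(x/2))


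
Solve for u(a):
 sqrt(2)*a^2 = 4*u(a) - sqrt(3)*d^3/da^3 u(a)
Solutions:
 u(a) = C3*exp(2^(2/3)*3^(5/6)*a/3) + sqrt(2)*a^2/4 + (C1*sin(2^(2/3)*3^(1/3)*a/2) + C2*cos(2^(2/3)*3^(1/3)*a/2))*exp(-2^(2/3)*3^(5/6)*a/6)


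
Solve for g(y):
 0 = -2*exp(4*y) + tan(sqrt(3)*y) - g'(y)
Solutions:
 g(y) = C1 - exp(4*y)/2 - sqrt(3)*log(cos(sqrt(3)*y))/3


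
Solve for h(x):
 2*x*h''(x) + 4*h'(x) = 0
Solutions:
 h(x) = C1 + C2/x


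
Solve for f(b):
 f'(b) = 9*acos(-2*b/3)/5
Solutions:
 f(b) = C1 + 9*b*acos(-2*b/3)/5 + 9*sqrt(9 - 4*b^2)/10


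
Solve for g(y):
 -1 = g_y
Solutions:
 g(y) = C1 - y


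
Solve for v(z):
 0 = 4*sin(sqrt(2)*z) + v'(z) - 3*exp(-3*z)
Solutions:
 v(z) = C1 + 2*sqrt(2)*cos(sqrt(2)*z) - exp(-3*z)


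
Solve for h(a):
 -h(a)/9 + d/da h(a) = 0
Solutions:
 h(a) = C1*exp(a/9)


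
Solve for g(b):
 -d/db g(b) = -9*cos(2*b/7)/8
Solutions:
 g(b) = C1 + 63*sin(2*b/7)/16


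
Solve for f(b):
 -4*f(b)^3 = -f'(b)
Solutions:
 f(b) = -sqrt(2)*sqrt(-1/(C1 + 4*b))/2
 f(b) = sqrt(2)*sqrt(-1/(C1 + 4*b))/2


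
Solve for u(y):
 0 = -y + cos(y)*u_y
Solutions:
 u(y) = C1 + Integral(y/cos(y), y)


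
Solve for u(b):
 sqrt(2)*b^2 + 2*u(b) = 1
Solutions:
 u(b) = -sqrt(2)*b^2/2 + 1/2


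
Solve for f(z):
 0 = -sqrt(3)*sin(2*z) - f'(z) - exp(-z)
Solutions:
 f(z) = C1 + sqrt(3)*cos(2*z)/2 + exp(-z)


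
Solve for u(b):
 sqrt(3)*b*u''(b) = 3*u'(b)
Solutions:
 u(b) = C1 + C2*b^(1 + sqrt(3))


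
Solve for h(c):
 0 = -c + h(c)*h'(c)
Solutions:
 h(c) = -sqrt(C1 + c^2)
 h(c) = sqrt(C1 + c^2)


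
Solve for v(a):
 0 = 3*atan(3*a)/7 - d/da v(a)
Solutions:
 v(a) = C1 + 3*a*atan(3*a)/7 - log(9*a^2 + 1)/14


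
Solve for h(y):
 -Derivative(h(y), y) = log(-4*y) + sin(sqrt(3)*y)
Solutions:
 h(y) = C1 - y*log(-y) - 2*y*log(2) + y + sqrt(3)*cos(sqrt(3)*y)/3


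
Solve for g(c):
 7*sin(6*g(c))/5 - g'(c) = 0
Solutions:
 -7*c/5 + log(cos(6*g(c)) - 1)/12 - log(cos(6*g(c)) + 1)/12 = C1


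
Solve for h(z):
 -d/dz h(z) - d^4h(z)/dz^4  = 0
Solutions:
 h(z) = C1 + C4*exp(-z) + (C2*sin(sqrt(3)*z/2) + C3*cos(sqrt(3)*z/2))*exp(z/2)


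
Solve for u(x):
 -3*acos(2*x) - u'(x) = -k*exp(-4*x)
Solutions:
 u(x) = C1 - k*exp(-4*x)/4 - 3*x*acos(2*x) + 3*sqrt(1 - 4*x^2)/2


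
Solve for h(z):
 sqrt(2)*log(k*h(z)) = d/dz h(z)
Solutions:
 li(k*h(z))/k = C1 + sqrt(2)*z


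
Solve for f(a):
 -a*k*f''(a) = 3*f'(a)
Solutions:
 f(a) = C1 + a^(((re(k) - 3)*re(k) + im(k)^2)/(re(k)^2 + im(k)^2))*(C2*sin(3*log(a)*Abs(im(k))/(re(k)^2 + im(k)^2)) + C3*cos(3*log(a)*im(k)/(re(k)^2 + im(k)^2)))


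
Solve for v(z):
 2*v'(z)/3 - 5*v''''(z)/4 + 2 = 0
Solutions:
 v(z) = C1 + C4*exp(2*15^(2/3)*z/15) - 3*z + (C2*sin(3^(1/6)*5^(2/3)*z/5) + C3*cos(3^(1/6)*5^(2/3)*z/5))*exp(-15^(2/3)*z/15)


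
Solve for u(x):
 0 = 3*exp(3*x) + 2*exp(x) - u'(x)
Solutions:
 u(x) = C1 + exp(3*x) + 2*exp(x)


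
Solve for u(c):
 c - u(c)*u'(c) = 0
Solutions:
 u(c) = -sqrt(C1 + c^2)
 u(c) = sqrt(C1 + c^2)


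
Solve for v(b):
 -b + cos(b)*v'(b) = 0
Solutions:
 v(b) = C1 + Integral(b/cos(b), b)


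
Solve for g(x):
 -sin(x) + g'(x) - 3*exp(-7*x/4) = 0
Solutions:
 g(x) = C1 - cos(x) - 12*exp(-7*x/4)/7


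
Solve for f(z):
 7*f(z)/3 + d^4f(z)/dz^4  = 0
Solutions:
 f(z) = (C1*sin(sqrt(2)*3^(3/4)*7^(1/4)*z/6) + C2*cos(sqrt(2)*3^(3/4)*7^(1/4)*z/6))*exp(-sqrt(2)*3^(3/4)*7^(1/4)*z/6) + (C3*sin(sqrt(2)*3^(3/4)*7^(1/4)*z/6) + C4*cos(sqrt(2)*3^(3/4)*7^(1/4)*z/6))*exp(sqrt(2)*3^(3/4)*7^(1/4)*z/6)


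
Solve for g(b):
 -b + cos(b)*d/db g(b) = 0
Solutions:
 g(b) = C1 + Integral(b/cos(b), b)


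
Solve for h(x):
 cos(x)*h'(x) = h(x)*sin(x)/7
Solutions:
 h(x) = C1/cos(x)^(1/7)


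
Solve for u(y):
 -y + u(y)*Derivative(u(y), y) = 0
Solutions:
 u(y) = -sqrt(C1 + y^2)
 u(y) = sqrt(C1 + y^2)


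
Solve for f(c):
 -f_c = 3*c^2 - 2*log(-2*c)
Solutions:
 f(c) = C1 - c^3 + 2*c*log(-c) + 2*c*(-1 + log(2))


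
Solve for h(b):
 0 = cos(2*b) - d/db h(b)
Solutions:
 h(b) = C1 + sin(2*b)/2


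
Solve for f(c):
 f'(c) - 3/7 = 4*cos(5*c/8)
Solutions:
 f(c) = C1 + 3*c/7 + 32*sin(5*c/8)/5


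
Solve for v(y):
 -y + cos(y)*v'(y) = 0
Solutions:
 v(y) = C1 + Integral(y/cos(y), y)


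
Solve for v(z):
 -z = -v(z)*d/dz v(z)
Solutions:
 v(z) = -sqrt(C1 + z^2)
 v(z) = sqrt(C1 + z^2)


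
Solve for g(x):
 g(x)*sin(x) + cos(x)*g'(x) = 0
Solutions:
 g(x) = C1*cos(x)


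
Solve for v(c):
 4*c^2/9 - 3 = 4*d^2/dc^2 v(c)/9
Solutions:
 v(c) = C1 + C2*c + c^4/12 - 27*c^2/8


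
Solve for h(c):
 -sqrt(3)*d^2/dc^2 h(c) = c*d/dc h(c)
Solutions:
 h(c) = C1 + C2*erf(sqrt(2)*3^(3/4)*c/6)


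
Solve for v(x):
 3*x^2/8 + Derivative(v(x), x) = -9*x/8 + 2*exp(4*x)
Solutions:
 v(x) = C1 - x^3/8 - 9*x^2/16 + exp(4*x)/2


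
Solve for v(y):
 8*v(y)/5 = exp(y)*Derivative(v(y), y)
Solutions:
 v(y) = C1*exp(-8*exp(-y)/5)


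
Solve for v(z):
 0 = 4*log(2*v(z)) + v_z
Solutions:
 Integral(1/(log(_y) + log(2)), (_y, v(z)))/4 = C1 - z


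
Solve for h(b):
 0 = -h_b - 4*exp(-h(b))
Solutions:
 h(b) = log(C1 - 4*b)


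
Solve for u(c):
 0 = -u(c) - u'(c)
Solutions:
 u(c) = C1*exp(-c)


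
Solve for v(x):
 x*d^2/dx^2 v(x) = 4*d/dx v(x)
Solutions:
 v(x) = C1 + C2*x^5


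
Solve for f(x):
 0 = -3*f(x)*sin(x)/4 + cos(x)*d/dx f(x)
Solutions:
 f(x) = C1/cos(x)^(3/4)


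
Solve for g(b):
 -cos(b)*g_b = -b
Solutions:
 g(b) = C1 + Integral(b/cos(b), b)


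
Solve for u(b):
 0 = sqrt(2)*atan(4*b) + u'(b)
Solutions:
 u(b) = C1 - sqrt(2)*(b*atan(4*b) - log(16*b^2 + 1)/8)


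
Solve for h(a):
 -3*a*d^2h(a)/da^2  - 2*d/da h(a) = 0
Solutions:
 h(a) = C1 + C2*a^(1/3)


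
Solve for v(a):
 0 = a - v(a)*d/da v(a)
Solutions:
 v(a) = -sqrt(C1 + a^2)
 v(a) = sqrt(C1 + a^2)


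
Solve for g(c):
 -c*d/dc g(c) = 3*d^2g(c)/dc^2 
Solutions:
 g(c) = C1 + C2*erf(sqrt(6)*c/6)


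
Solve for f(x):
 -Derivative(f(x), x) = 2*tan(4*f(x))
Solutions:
 f(x) = -asin(C1*exp(-8*x))/4 + pi/4
 f(x) = asin(C1*exp(-8*x))/4


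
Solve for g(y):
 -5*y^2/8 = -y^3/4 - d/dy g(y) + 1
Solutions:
 g(y) = C1 - y^4/16 + 5*y^3/24 + y


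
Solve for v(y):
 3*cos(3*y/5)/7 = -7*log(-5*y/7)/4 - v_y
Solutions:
 v(y) = C1 - 7*y*log(-y)/4 - 7*y*log(5)/4 + 7*y/4 + 7*y*log(7)/4 - 5*sin(3*y/5)/7


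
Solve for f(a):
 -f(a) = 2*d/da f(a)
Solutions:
 f(a) = C1*exp(-a/2)


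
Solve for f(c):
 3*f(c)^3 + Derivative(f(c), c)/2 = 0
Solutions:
 f(c) = -sqrt(2)*sqrt(-1/(C1 - 6*c))/2
 f(c) = sqrt(2)*sqrt(-1/(C1 - 6*c))/2


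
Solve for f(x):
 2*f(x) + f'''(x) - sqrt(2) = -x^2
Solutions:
 f(x) = C3*exp(-2^(1/3)*x) - x^2/2 + (C1*sin(2^(1/3)*sqrt(3)*x/2) + C2*cos(2^(1/3)*sqrt(3)*x/2))*exp(2^(1/3)*x/2) + sqrt(2)/2


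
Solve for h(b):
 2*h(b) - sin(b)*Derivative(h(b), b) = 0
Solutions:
 h(b) = C1*(cos(b) - 1)/(cos(b) + 1)


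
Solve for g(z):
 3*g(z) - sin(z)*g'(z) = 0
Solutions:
 g(z) = C1*(cos(z) - 1)^(3/2)/(cos(z) + 1)^(3/2)


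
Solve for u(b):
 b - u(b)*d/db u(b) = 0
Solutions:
 u(b) = -sqrt(C1 + b^2)
 u(b) = sqrt(C1 + b^2)


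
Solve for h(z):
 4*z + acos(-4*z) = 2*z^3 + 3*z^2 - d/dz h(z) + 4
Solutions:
 h(z) = C1 + z^4/2 + z^3 - 2*z^2 - z*acos(-4*z) + 4*z - sqrt(1 - 16*z^2)/4


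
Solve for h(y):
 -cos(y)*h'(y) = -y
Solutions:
 h(y) = C1 + Integral(y/cos(y), y)


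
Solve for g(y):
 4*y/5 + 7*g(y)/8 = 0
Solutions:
 g(y) = -32*y/35


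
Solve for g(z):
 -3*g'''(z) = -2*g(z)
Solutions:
 g(z) = C3*exp(2^(1/3)*3^(2/3)*z/3) + (C1*sin(2^(1/3)*3^(1/6)*z/2) + C2*cos(2^(1/3)*3^(1/6)*z/2))*exp(-2^(1/3)*3^(2/3)*z/6)


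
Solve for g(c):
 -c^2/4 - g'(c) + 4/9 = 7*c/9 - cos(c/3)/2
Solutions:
 g(c) = C1 - c^3/12 - 7*c^2/18 + 4*c/9 + 3*sin(c/3)/2


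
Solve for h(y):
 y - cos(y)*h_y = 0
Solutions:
 h(y) = C1 + Integral(y/cos(y), y)


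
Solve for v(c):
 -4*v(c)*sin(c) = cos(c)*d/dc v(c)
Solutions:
 v(c) = C1*cos(c)^4


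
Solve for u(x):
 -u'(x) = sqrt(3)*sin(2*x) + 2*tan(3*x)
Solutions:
 u(x) = C1 + 2*log(cos(3*x))/3 + sqrt(3)*cos(2*x)/2


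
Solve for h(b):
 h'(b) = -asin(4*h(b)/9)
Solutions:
 Integral(1/asin(4*_y/9), (_y, h(b))) = C1 - b


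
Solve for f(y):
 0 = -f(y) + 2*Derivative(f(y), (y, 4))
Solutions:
 f(y) = C1*exp(-2^(3/4)*y/2) + C2*exp(2^(3/4)*y/2) + C3*sin(2^(3/4)*y/2) + C4*cos(2^(3/4)*y/2)


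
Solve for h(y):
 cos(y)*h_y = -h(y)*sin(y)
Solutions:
 h(y) = C1*cos(y)


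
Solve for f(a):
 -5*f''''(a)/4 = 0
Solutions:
 f(a) = C1 + C2*a + C3*a^2 + C4*a^3


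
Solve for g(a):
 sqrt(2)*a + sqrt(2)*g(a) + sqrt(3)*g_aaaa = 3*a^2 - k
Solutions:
 g(a) = 3*sqrt(2)*a^2/2 - a - sqrt(2)*k/2 + (C1*sin(2^(5/8)*3^(7/8)*a/6) + C2*cos(2^(5/8)*3^(7/8)*a/6))*exp(-2^(5/8)*3^(7/8)*a/6) + (C3*sin(2^(5/8)*3^(7/8)*a/6) + C4*cos(2^(5/8)*3^(7/8)*a/6))*exp(2^(5/8)*3^(7/8)*a/6)


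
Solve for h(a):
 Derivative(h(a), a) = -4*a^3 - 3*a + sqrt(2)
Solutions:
 h(a) = C1 - a^4 - 3*a^2/2 + sqrt(2)*a


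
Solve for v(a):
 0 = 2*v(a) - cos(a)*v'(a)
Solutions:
 v(a) = C1*(sin(a) + 1)/(sin(a) - 1)


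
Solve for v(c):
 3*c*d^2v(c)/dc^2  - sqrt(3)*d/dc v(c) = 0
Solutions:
 v(c) = C1 + C2*c^(sqrt(3)/3 + 1)


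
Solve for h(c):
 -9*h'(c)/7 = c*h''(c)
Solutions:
 h(c) = C1 + C2/c^(2/7)


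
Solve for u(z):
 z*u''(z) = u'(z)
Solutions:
 u(z) = C1 + C2*z^2


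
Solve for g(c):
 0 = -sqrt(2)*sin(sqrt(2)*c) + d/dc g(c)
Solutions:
 g(c) = C1 - cos(sqrt(2)*c)


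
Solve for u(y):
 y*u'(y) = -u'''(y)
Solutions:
 u(y) = C1 + Integral(C2*airyai(-y) + C3*airybi(-y), y)


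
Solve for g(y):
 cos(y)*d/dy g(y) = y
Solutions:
 g(y) = C1 + Integral(y/cos(y), y)


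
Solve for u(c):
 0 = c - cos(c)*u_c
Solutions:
 u(c) = C1 + Integral(c/cos(c), c)


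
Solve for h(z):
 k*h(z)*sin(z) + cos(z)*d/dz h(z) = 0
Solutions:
 h(z) = C1*exp(k*log(cos(z)))


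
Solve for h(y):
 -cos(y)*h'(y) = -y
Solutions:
 h(y) = C1 + Integral(y/cos(y), y)


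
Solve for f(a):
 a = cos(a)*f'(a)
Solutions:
 f(a) = C1 + Integral(a/cos(a), a)


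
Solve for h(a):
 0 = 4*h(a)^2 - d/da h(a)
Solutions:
 h(a) = -1/(C1 + 4*a)


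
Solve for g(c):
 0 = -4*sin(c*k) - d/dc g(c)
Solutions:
 g(c) = C1 + 4*cos(c*k)/k


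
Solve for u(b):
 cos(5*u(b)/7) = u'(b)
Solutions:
 -b - 7*log(sin(5*u(b)/7) - 1)/10 + 7*log(sin(5*u(b)/7) + 1)/10 = C1


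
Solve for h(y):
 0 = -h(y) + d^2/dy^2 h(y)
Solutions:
 h(y) = C1*exp(-y) + C2*exp(y)


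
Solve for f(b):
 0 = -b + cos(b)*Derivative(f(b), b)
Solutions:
 f(b) = C1 + Integral(b/cos(b), b)


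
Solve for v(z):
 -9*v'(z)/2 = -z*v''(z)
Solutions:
 v(z) = C1 + C2*z^(11/2)


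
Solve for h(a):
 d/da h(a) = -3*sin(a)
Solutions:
 h(a) = C1 + 3*cos(a)


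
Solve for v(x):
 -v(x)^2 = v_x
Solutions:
 v(x) = 1/(C1 + x)


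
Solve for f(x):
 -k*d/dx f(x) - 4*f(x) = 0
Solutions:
 f(x) = C1*exp(-4*x/k)


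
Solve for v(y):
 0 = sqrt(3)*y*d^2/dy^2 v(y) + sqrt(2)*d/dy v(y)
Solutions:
 v(y) = C1 + C2*y^(1 - sqrt(6)/3)


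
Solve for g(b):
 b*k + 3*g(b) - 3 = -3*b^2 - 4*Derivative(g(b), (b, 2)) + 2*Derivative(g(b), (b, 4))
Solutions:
 g(b) = C1*exp(-b*sqrt(1 + sqrt(10)/2)) + C2*exp(b*sqrt(1 + sqrt(10)/2)) + C3*sin(b*sqrt(-1 + sqrt(10)/2)) + C4*cos(b*sqrt(-1 + sqrt(10)/2)) - b^2 - b*k/3 + 11/3


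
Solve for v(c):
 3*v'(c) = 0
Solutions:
 v(c) = C1


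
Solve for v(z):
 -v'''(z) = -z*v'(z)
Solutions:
 v(z) = C1 + Integral(C2*airyai(z) + C3*airybi(z), z)


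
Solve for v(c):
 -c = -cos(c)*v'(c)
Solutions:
 v(c) = C1 + Integral(c/cos(c), c)


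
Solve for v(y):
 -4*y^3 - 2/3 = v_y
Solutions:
 v(y) = C1 - y^4 - 2*y/3


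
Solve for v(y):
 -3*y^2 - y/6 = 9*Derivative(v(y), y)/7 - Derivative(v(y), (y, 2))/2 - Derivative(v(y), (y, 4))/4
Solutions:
 v(y) = C1 + C2*exp(-y*(-7*2^(2/3)*63^(1/3)/(81 + sqrt(6855))^(1/3) + 294^(1/3)*(81 + sqrt(6855))^(1/3))/42)*sin(3^(1/6)*y*(21*2^(2/3)*7^(1/3)/(81 + sqrt(6855))^(1/3) + 3^(2/3)*98^(1/3)*(81 + sqrt(6855))^(1/3))/42) + C3*exp(-y*(-7*2^(2/3)*63^(1/3)/(81 + sqrt(6855))^(1/3) + 294^(1/3)*(81 + sqrt(6855))^(1/3))/42)*cos(3^(1/6)*y*(21*2^(2/3)*7^(1/3)/(81 + sqrt(6855))^(1/3) + 3^(2/3)*98^(1/3)*(81 + sqrt(6855))^(1/3))/42) + C4*exp(y*(-7*2^(2/3)*63^(1/3)/(81 + sqrt(6855))^(1/3) + 294^(1/3)*(81 + sqrt(6855))^(1/3))/21) - 7*y^3/9 - 35*y^2/36 - 245*y/324


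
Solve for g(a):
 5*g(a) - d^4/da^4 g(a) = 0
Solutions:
 g(a) = C1*exp(-5^(1/4)*a) + C2*exp(5^(1/4)*a) + C3*sin(5^(1/4)*a) + C4*cos(5^(1/4)*a)


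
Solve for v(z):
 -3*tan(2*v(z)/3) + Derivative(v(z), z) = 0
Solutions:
 v(z) = -3*asin(C1*exp(2*z))/2 + 3*pi/2
 v(z) = 3*asin(C1*exp(2*z))/2


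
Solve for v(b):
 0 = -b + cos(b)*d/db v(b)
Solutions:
 v(b) = C1 + Integral(b/cos(b), b)


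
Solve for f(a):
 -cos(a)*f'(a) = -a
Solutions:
 f(a) = C1 + Integral(a/cos(a), a)


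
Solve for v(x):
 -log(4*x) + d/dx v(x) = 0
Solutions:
 v(x) = C1 + x*log(x) - x + x*log(4)


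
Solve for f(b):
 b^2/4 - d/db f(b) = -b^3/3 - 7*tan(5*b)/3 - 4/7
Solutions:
 f(b) = C1 + b^4/12 + b^3/12 + 4*b/7 - 7*log(cos(5*b))/15


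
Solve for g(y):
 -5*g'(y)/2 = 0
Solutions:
 g(y) = C1


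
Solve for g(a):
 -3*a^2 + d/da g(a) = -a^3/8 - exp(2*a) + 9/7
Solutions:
 g(a) = C1 - a^4/32 + a^3 + 9*a/7 - exp(2*a)/2


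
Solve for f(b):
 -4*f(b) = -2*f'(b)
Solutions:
 f(b) = C1*exp(2*b)


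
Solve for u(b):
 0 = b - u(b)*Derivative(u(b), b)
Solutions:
 u(b) = -sqrt(C1 + b^2)
 u(b) = sqrt(C1 + b^2)


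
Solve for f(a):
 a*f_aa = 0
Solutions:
 f(a) = C1 + C2*a


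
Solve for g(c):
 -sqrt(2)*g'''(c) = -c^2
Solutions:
 g(c) = C1 + C2*c + C3*c^2 + sqrt(2)*c^5/120


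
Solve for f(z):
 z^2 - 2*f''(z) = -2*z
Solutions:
 f(z) = C1 + C2*z + z^4/24 + z^3/6


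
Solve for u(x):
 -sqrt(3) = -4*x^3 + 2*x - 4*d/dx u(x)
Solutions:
 u(x) = C1 - x^4/4 + x^2/4 + sqrt(3)*x/4


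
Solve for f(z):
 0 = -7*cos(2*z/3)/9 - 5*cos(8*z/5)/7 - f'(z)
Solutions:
 f(z) = C1 - 7*sin(2*z/3)/6 - 25*sin(8*z/5)/56


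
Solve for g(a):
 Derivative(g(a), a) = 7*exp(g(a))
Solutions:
 g(a) = log(-1/(C1 + 7*a))


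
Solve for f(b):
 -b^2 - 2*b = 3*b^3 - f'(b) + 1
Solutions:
 f(b) = C1 + 3*b^4/4 + b^3/3 + b^2 + b


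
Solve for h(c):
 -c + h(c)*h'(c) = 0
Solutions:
 h(c) = -sqrt(C1 + c^2)
 h(c) = sqrt(C1 + c^2)


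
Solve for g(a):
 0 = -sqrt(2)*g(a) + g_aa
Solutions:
 g(a) = C1*exp(-2^(1/4)*a) + C2*exp(2^(1/4)*a)


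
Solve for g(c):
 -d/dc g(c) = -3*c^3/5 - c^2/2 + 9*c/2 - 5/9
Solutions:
 g(c) = C1 + 3*c^4/20 + c^3/6 - 9*c^2/4 + 5*c/9


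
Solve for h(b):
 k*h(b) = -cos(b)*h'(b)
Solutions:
 h(b) = C1*exp(k*(log(sin(b) - 1) - log(sin(b) + 1))/2)


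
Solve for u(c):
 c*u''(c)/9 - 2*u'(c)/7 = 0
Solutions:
 u(c) = C1 + C2*c^(25/7)


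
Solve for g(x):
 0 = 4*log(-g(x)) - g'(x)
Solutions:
 -li(-g(x)) = C1 + 4*x


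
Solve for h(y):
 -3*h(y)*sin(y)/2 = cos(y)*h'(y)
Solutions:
 h(y) = C1*cos(y)^(3/2)


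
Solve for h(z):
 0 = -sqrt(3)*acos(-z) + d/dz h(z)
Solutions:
 h(z) = C1 + sqrt(3)*(z*acos(-z) + sqrt(1 - z^2))


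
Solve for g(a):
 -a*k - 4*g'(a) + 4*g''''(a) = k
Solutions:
 g(a) = C1 + C4*exp(a) - a^2*k/8 - a*k/4 + (C2*sin(sqrt(3)*a/2) + C3*cos(sqrt(3)*a/2))*exp(-a/2)


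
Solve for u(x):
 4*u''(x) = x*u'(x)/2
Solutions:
 u(x) = C1 + C2*erfi(x/4)


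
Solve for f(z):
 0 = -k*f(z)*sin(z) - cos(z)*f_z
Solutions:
 f(z) = C1*exp(k*log(cos(z)))


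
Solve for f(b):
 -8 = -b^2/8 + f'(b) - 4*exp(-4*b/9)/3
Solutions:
 f(b) = C1 + b^3/24 - 8*b - 3*exp(-4*b/9)


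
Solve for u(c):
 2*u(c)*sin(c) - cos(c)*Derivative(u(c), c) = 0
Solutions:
 u(c) = C1/cos(c)^2


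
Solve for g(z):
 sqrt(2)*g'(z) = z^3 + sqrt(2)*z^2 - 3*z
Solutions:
 g(z) = C1 + sqrt(2)*z^4/8 + z^3/3 - 3*sqrt(2)*z^2/4
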